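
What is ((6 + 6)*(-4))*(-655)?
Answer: 31440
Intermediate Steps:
((6 + 6)*(-4))*(-655) = (12*(-4))*(-655) = -48*(-655) = 31440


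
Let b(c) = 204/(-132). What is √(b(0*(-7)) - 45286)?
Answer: I*√5479793/11 ≈ 212.81*I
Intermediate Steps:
b(c) = -17/11 (b(c) = 204*(-1/132) = -17/11)
√(b(0*(-7)) - 45286) = √(-17/11 - 45286) = √(-498163/11) = I*√5479793/11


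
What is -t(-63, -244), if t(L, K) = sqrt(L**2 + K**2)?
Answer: -sqrt(63505) ≈ -252.00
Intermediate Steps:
t(L, K) = sqrt(K**2 + L**2)
-t(-63, -244) = -sqrt((-244)**2 + (-63)**2) = -sqrt(59536 + 3969) = -sqrt(63505)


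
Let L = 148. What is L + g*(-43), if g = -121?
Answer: 5351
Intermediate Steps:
L + g*(-43) = 148 - 121*(-43) = 148 + 5203 = 5351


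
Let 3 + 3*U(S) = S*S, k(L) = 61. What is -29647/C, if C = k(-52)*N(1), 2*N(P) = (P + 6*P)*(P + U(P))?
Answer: -177882/427 ≈ -416.59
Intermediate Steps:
U(S) = -1 + S**2/3 (U(S) = -1 + (S*S)/3 = -1 + S**2/3)
N(P) = 7*P*(-1 + P + P**2/3)/2 (N(P) = ((P + 6*P)*(P + (-1 + P**2/3)))/2 = ((7*P)*(-1 + P + P**2/3))/2 = (7*P*(-1 + P + P**2/3))/2 = 7*P*(-1 + P + P**2/3)/2)
C = 427/6 (C = 61*((7/6)*1*(-3 + 1**2 + 3*1)) = 61*((7/6)*1*(-3 + 1 + 3)) = 61*((7/6)*1*1) = 61*(7/6) = 427/6 ≈ 71.167)
-29647/C = -29647/427/6 = -29647*6/427 = -177882/427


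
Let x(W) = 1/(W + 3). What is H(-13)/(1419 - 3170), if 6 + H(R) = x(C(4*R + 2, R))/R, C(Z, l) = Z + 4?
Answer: 3353/978809 ≈ 0.0034256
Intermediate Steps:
C(Z, l) = 4 + Z
x(W) = 1/(3 + W)
H(R) = -6 + 1/(R*(9 + 4*R)) (H(R) = -6 + 1/((3 + (4 + (4*R + 2)))*R) = -6 + 1/((3 + (4 + (2 + 4*R)))*R) = -6 + 1/((3 + (6 + 4*R))*R) = -6 + 1/((9 + 4*R)*R) = -6 + 1/(R*(9 + 4*R)))
H(-13)/(1419 - 3170) = ((1 - 6*(-13)*(9 + 4*(-13)))/((-13)*(9 + 4*(-13))))/(1419 - 3170) = -(1 - 6*(-13)*(9 - 52))/(13*(9 - 52))/(-1751) = -1/13*(1 - 6*(-13)*(-43))/(-43)*(-1/1751) = -1/13*(-1/43)*(1 - 3354)*(-1/1751) = -1/13*(-1/43)*(-3353)*(-1/1751) = -3353/559*(-1/1751) = 3353/978809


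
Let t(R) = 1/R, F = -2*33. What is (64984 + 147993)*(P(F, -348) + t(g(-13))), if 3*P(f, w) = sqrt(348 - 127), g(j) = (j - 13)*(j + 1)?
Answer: 212977/312 + 212977*sqrt(221)/3 ≈ 1.0561e+6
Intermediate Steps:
F = -66
g(j) = (1 + j)*(-13 + j) (g(j) = (-13 + j)*(1 + j) = (1 + j)*(-13 + j))
P(f, w) = sqrt(221)/3 (P(f, w) = sqrt(348 - 127)/3 = sqrt(221)/3)
(64984 + 147993)*(P(F, -348) + t(g(-13))) = (64984 + 147993)*(sqrt(221)/3 + 1/(-13 + (-13)**2 - 12*(-13))) = 212977*(sqrt(221)/3 + 1/(-13 + 169 + 156)) = 212977*(sqrt(221)/3 + 1/312) = 212977*(1/312 + sqrt(221)/3) = 212977/312 + 212977*sqrt(221)/3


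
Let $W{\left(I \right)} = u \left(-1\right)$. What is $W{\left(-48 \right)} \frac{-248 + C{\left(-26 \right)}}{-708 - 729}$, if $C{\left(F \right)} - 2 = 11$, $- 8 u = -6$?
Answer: $- \frac{235}{1916} \approx -0.12265$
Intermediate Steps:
$u = \frac{3}{4}$ ($u = \left(- \frac{1}{8}\right) \left(-6\right) = \frac{3}{4} \approx 0.75$)
$C{\left(F \right)} = 13$ ($C{\left(F \right)} = 2 + 11 = 13$)
$W{\left(I \right)} = - \frac{3}{4}$ ($W{\left(I \right)} = \frac{3}{4} \left(-1\right) = - \frac{3}{4}$)
$W{\left(-48 \right)} \frac{-248 + C{\left(-26 \right)}}{-708 - 729} = - \frac{3 \frac{-248 + 13}{-708 - 729}}{4} = - \frac{3 \left(- \frac{235}{-1437}\right)}{4} = - \frac{3 \left(\left(-235\right) \left(- \frac{1}{1437}\right)\right)}{4} = \left(- \frac{3}{4}\right) \frac{235}{1437} = - \frac{235}{1916}$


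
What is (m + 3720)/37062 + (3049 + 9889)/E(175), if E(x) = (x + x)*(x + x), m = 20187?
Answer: 142004819/189170625 ≈ 0.75067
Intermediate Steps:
E(x) = 4*x² (E(x) = (2*x)*(2*x) = 4*x²)
(m + 3720)/37062 + (3049 + 9889)/E(175) = (20187 + 3720)/37062 + (3049 + 9889)/((4*175²)) = 23907*(1/37062) + 12938/((4*30625)) = 7969/12354 + 12938/122500 = 7969/12354 + 12938*(1/122500) = 7969/12354 + 6469/61250 = 142004819/189170625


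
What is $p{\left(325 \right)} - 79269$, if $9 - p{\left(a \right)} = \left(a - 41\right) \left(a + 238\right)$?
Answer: $-239152$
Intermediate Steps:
$p{\left(a \right)} = 9 - \left(-41 + a\right) \left(238 + a\right)$ ($p{\left(a \right)} = 9 - \left(a - 41\right) \left(a + 238\right) = 9 - \left(-41 + a\right) \left(238 + a\right)$)
$p{\left(325 \right)} - 79269 = \left(9767 - 325^{2} - 64025\right) - 79269 = \left(9767 - 105625 - 64025\right) - 79269 = -159883 - 79269 = -239152$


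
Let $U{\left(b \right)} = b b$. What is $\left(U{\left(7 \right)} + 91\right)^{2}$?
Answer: $19600$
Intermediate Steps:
$U{\left(b \right)} = b^{2}$
$\left(U{\left(7 \right)} + 91\right)^{2} = \left(7^{2} + 91\right)^{2} = \left(49 + 91\right)^{2} = 140^{2} = 19600$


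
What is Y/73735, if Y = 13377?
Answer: 13377/73735 ≈ 0.18142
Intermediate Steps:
Y/73735 = 13377/73735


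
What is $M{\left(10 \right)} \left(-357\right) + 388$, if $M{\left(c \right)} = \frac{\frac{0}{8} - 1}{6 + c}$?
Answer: $\frac{6565}{16} \approx 410.31$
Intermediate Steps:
$M{\left(c \right)} = - \frac{1}{6 + c}$ ($M{\left(c \right)} = \frac{0 \cdot \frac{1}{8} - 1}{6 + c} = \frac{0 - 1}{6 + c} = - \frac{1}{6 + c}$)
$M{\left(10 \right)} \left(-357\right) + 388 = - \frac{1}{6 + 10} \left(-357\right) + 388 = - \frac{1}{16} \left(-357\right) + 388 = \left(-1\right) \frac{1}{16} \left(-357\right) + 388 = \left(- \frac{1}{16}\right) \left(-357\right) + 388 = \frac{357}{16} + 388 = \frac{6565}{16}$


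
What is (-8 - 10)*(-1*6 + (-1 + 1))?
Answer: 108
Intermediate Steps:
(-8 - 10)*(-1*6 + (-1 + 1)) = -18*(-6 + 0) = -18*(-6) = 108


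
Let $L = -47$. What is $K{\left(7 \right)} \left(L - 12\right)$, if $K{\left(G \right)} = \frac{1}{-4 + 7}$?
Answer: $- \frac{59}{3} \approx -19.667$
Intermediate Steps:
$K{\left(G \right)} = \frac{1}{3}$
$K{\left(7 \right)} \left(L - 12\right) = \frac{-47 - 12}{3} = \frac{1}{3} \left(-59\right) = - \frac{59}{3}$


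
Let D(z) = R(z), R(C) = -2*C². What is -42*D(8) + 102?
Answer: 5478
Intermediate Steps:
D(z) = -2*z²
-42*D(8) + 102 = -(-84)*8² + 102 = -(-84)*64 + 102 = -42*(-128) + 102 = 5376 + 102 = 5478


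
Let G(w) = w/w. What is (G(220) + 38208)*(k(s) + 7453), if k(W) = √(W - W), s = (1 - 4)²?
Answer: 284771677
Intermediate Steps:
s = 9 (s = (-3)² = 9)
G(w) = 1
k(W) = 0 (k(W) = √0 = 0)
(G(220) + 38208)*(k(s) + 7453) = (1 + 38208)*(0 + 7453) = 38209*7453 = 284771677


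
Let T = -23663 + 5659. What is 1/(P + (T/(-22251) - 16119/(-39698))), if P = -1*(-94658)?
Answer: 883320198/83614396688945 ≈ 1.0564e-5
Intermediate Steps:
P = 94658
T = -18004
1/(P + (T/(-22251) - 16119/(-39698))) = 1/(94658 + (-18004/(-22251) - 16119/(-39698))) = 1/(94658 + (-18004*(-1/22251) - 16119*(-1/39698))) = 1/(94658 + (18004/22251 + 16119/39698)) = 1/(94658 + 1073386661/883320198) = 1/(83614396688945/883320198) = 883320198/83614396688945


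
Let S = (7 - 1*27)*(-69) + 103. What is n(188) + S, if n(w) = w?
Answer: 1671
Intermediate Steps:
S = 1483 (S = (7 - 27)*(-69) + 103 = -20*(-69) + 103 = 1380 + 103 = 1483)
n(188) + S = 188 + 1483 = 1671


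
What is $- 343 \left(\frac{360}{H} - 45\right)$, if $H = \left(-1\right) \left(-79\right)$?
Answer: $\frac{1095885}{79} \approx 13872.0$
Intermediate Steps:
$H = 79$
$- 343 \left(\frac{360}{H} - 45\right) = - 343 \left(\frac{360}{79} - 45\right) = \left(-343\right) \left(- \frac{3195}{79}\right) = \frac{1095885}{79}$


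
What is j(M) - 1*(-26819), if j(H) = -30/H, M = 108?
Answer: 482737/18 ≈ 26819.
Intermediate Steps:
j(M) - 1*(-26819) = -30/108 - 1*(-26819) = -30*1/108 + 26819 = -5/18 + 26819 = 482737/18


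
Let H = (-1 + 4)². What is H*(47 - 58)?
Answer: -99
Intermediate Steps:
H = 9 (H = 3² = 9)
H*(47 - 58) = 9*(47 - 58) = 9*(-11) = -99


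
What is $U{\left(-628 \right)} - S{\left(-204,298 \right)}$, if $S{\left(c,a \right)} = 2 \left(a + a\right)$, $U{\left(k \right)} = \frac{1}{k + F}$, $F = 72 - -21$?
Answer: $- \frac{637721}{535} \approx -1192.0$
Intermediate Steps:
$F = 93$ ($F = 72 + 21 = 93$)
$U{\left(k \right)} = \frac{1}{93 + k}$ ($U{\left(k \right)} = \frac{1}{k + 93} = \frac{1}{93 + k}$)
$S{\left(c,a \right)} = 4 a$ ($S{\left(c,a \right)} = 2 \cdot 2 a = 4 a$)
$U{\left(-628 \right)} - S{\left(-204,298 \right)} = \frac{1}{93 - 628} - 4 \cdot 298 = \frac{1}{-535} - 1192 = - \frac{1}{535} - 1192 = - \frac{637721}{535}$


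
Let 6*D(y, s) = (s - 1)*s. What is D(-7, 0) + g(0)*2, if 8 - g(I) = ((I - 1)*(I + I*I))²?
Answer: 16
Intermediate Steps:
D(y, s) = s*(-1 + s)/6 (D(y, s) = ((s - 1)*s)/6 = ((-1 + s)*s)/6 = (s*(-1 + s))/6 = s*(-1 + s)/6)
g(I) = 8 - (-1 + I)²*(I + I²)² (g(I) = 8 - ((I - 1)*(I + I*I))² = 8 - ((-1 + I)*(I + I²))² = 8 - (-1 + I)²*(I + I²)²)
D(-7, 0) + g(0)*2 = (⅙)*0*(-1 + 0) + (8 - 1*0² - 1*0⁶ + 2*0⁴)*2 = (⅙)*0*(-1) + (8 - 1*0 - 1*0 + 2*0)*2 = 0 + (8 + 0 + 0 + 0)*2 = 0 + 8*2 = 0 + 16 = 16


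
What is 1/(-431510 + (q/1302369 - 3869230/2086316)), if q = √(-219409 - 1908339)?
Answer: -796454586911722191442830499410/343679595883235284311921268243317097 - 2834420183974623432*I*√531937/343679595883235284311921268243317097 ≈ -2.3174e-6 - 6.0151e-15*I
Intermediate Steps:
q = 2*I*√531937 (q = √(-2127748) = 2*I*√531937 ≈ 1458.7*I)
1/(-431510 + (q/1302369 - 3869230/2086316)) = 1/(-431510 + ((2*I*√531937)/1302369 - 3869230/2086316)) = 1/(-431510 + ((2*I*√531937)*(1/1302369) - 3869230*1/2086316)) = 1/(-431510 + (2*I*√531937/1302369 - 1934615/1043158)) = 1/(-431510 + (-1934615/1043158 + 2*I*√531937/1302369)) = 1/(-450135043195/1043158 + 2*I*√531937/1302369)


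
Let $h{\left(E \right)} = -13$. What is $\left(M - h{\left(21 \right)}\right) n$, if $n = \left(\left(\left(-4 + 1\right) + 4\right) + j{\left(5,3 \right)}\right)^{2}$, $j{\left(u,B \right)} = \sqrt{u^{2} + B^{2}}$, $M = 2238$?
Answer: $78785 + 4502 \sqrt{34} \approx 1.0504 \cdot 10^{5}$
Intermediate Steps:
$j{\left(u,B \right)} = \sqrt{B^{2} + u^{2}}$
$n = \left(1 + \sqrt{34}\right)^{2}$ ($n = \left(\left(\left(-4 + 1\right) + 4\right) + \sqrt{3^{2} + 5^{2}}\right)^{2} = \left(\left(-3 + 4\right) + \sqrt{9 + 25}\right)^{2} = \left(1 + \sqrt{34}\right)^{2} \approx 46.662$)
$\left(M - h{\left(21 \right)}\right) n = \left(2238 - -13\right) \left(1 + \sqrt{34}\right)^{2} = \left(2238 + 13\right) \left(1 + \sqrt{34}\right)^{2} = 2251 \left(1 + \sqrt{34}\right)^{2}$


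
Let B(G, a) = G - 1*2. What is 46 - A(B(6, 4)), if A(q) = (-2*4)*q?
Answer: 78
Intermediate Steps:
B(G, a) = -2 + G (B(G, a) = G - 2 = -2 + G)
A(q) = -8*q
46 - A(B(6, 4)) = 46 - (-8)*(-2 + 6) = 46 - (-8)*4 = 46 - 1*(-32) = 46 + 32 = 78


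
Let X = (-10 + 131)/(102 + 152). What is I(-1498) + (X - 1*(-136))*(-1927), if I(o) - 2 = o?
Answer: -67179439/254 ≈ -2.6449e+5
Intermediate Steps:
I(o) = 2 + o
X = 121/254 ≈ 0.47638
I(-1498) + (X - 1*(-136))*(-1927) = (2 - 1498) + (121/254 - 1*(-136))*(-1927) = -1496 + (121/254 + 136)*(-1927) = -1496 + (34665/254)*(-1927) = -1496 - 66799455/254 = -67179439/254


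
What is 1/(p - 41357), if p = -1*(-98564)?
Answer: 1/57207 ≈ 1.7480e-5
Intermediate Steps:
p = 98564
1/(p - 41357) = 1/(98564 - 41357) = 1/57207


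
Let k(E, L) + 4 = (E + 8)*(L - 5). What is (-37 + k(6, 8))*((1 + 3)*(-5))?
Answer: -20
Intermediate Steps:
k(E, L) = -4 + (-5 + L)*(8 + E) (k(E, L) = -4 + (E + 8)*(L - 5) = -4 + (8 + E)*(-5 + L) = -4 + (-5 + L)*(8 + E))
(-37 + k(6, 8))*((1 + 3)*(-5)) = (-37 + (-44 - 5*6 + 8*8 + 6*8))*((1 + 3)*(-5)) = (-37 + (-44 - 30 + 64 + 48))*(4*(-5)) = (-37 + 38)*(-20) = 1*(-20) = -20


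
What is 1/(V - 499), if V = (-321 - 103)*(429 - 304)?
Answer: -1/53499 ≈ -1.8692e-5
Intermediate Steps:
V = -53000 (V = -424*125 = -53000)
1/(V - 499) = 1/(-53000 - 499) = 1/(-53499) = -1/53499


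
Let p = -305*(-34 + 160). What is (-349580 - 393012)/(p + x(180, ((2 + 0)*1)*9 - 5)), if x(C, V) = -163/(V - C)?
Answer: 124012864/6417647 ≈ 19.324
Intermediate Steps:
p = -38430 (p = -305*126 = -38430)
(-349580 - 393012)/(p + x(180, ((2 + 0)*1)*9 - 5)) = (-349580 - 393012)/(-38430 + 163/(180 - (((2 + 0)*1)*9 - 5))) = -742592/(-38430 + 163/(180 - ((2*1)*9 - 5))) = -742592/(-38430 + 163/(180 - (2*9 - 5))) = -742592/(-38430 + 163/(180 - (18 - 5))) = -742592/(-38430 + 163/(180 - 1*13)) = -742592/(-38430 + 163/(180 - 13)) = -742592/(-38430 + 163/167) = -742592/(-6417647/167) = -742592*(-167/6417647) = 124012864/6417647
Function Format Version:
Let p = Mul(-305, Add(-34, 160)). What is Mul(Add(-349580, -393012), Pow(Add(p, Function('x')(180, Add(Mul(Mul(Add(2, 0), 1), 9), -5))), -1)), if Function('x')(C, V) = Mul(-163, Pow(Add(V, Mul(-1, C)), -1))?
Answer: Rational(124012864, 6417647) ≈ 19.324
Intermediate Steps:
p = -38430 (p = Mul(-305, 126) = -38430)
Mul(Add(-349580, -393012), Pow(Add(p, Function('x')(180, Add(Mul(Mul(Add(2, 0), 1), 9), -5))), -1)) = Mul(Add(-349580, -393012), Pow(Add(-38430, Mul(163, Pow(Add(180, Mul(-1, Add(Mul(Mul(Add(2, 0), 1), 9), -5))), -1))), -1)) = Mul(-742592, Pow(Add(-38430, Mul(163, Pow(Add(180, Mul(-1, Add(Mul(Mul(2, 1), 9), -5))), -1))), -1)) = Mul(-742592, Pow(Add(-38430, Mul(163, Pow(Add(180, Mul(-1, Add(Mul(2, 9), -5))), -1))), -1)) = Mul(-742592, Pow(Add(-38430, Mul(163, Pow(Add(180, Mul(-1, Add(18, -5))), -1))), -1)) = Mul(-742592, Pow(Add(-38430, Mul(163, Pow(Add(180, Mul(-1, 13)), -1))), -1)) = Mul(-742592, Pow(Add(-38430, Mul(163, Pow(Add(180, -13), -1))), -1)) = Mul(-742592, Pow(Add(-38430, Mul(163, Pow(167, -1))), -1)) = Mul(-742592, Pow(Add(-38430, Mul(163, Rational(1, 167))), -1)) = Mul(-742592, Pow(Add(-38430, Rational(163, 167)), -1)) = Mul(-742592, Pow(Rational(-6417647, 167), -1)) = Mul(-742592, Rational(-167, 6417647)) = Rational(124012864, 6417647)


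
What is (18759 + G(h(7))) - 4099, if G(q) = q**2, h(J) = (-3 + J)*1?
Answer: 14676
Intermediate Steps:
h(J) = -3 + J
(18759 + G(h(7))) - 4099 = (18759 + (-3 + 7)**2) - 4099 = (18759 + 4**2) - 4099 = (18759 + 16) - 4099 = 18775 - 4099 = 14676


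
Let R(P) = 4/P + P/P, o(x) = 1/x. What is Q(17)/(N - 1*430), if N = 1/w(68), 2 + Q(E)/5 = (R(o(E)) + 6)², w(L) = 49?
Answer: -1377635/21069 ≈ -65.387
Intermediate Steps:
R(P) = 1 + 4/P (R(P) = 4/P + 1 = 1 + 4/P)
Q(E) = -10 + 5*(6 + E*(4 + 1/E))² (Q(E) = -10 + 5*((4 + 1/E)/(1/E) + 6)² = -10 + 5*(E*(4 + 1/E) + 6)² = -10 + 5*(6 + E*(4 + 1/E))²)
N = 1/49 ≈ 0.020408
Q(17)/(N - 1*430) = (-10 + 5*(7 + 4*17)²)/(1/49 - 1*430) = (-10 + 5*(7 + 68)²)/(1/49 - 430) = (-10 + 5*75²)/(-21069/49) = (-10 + 5*5625)*(-49/21069) = (-10 + 28125)*(-49/21069) = 28115*(-49/21069) = -1377635/21069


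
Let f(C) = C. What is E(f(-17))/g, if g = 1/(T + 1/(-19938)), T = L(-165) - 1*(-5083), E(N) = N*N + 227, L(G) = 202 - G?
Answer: 9344940514/3323 ≈ 2.8122e+6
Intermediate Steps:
E(N) = 227 + N² (E(N) = N² + 227 = 227 + N²)
T = 5450 (T = (202 - 1*(-165)) - 1*(-5083) = (202 + 165) + 5083 = 367 + 5083 = 5450)
g = 19938/108662099 (g = 1/(5450 + 1/(-19938)) = 1/(5450 - 1/19938) = 1/(108662099/19938) = 19938/108662099 ≈ 0.00018349)
E(f(-17))/g = (227 + (-17)²)/(19938/108662099) = (227 + 289)*(108662099/19938) = 516*(108662099/19938) = 9344940514/3323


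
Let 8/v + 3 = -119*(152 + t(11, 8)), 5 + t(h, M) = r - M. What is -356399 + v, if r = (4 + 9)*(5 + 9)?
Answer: -6807577303/19101 ≈ -3.5640e+5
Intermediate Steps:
r = 182 (r = 13*14 = 182)
t(h, M) = 177 - M (t(h, M) = -5 + (182 - M) = 177 - M)
v = -4/19101 (v = 8/(-3 - 119*(152 + (177 - 1*8))) = 8/(-3 - 119*(152 + (177 - 8))) = 8/(-3 - 119*(152 + 169)) = 8/(-3 - 119*321) = 8/(-3 - 38199) = 8/(-38202) = 8*(-1/38202) = -4/19101 ≈ -0.00020941)
-356399 + v = -356399 - 4/19101 = -6807577303/19101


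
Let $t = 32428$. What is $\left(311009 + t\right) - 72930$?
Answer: $270507$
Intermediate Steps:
$\left(311009 + t\right) - 72930 = \left(311009 + 32428\right) - 72930 = 343437 - 72930 = 270507$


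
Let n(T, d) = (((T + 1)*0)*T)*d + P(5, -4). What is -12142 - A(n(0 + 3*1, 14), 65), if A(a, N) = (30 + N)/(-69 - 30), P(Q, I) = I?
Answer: -1201963/99 ≈ -12141.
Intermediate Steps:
n(T, d) = -4 (n(T, d) = (((T + 1)*0)*T)*d - 4 = (((1 + T)*0)*T)*d - 4 = (0*T)*d - 4 = 0*d - 4 = 0 - 4 = -4)
A(a, N) = -10/33 - N/99 (A(a, N) = (30 + N)/(-99) = (30 + N)*(-1/99) = -10/33 - N/99)
-12142 - A(n(0 + 3*1, 14), 65) = -12142 - (-10/33 - 1/99*65) = -12142 - (-10/33 - 65/99) = -12142 - 1*(-95/99) = -12142 + 95/99 = -1201963/99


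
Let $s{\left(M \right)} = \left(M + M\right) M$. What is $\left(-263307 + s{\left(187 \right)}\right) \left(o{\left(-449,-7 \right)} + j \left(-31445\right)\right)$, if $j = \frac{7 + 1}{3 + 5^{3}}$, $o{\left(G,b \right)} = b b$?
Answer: $\frac{5928886909}{16} \approx 3.7056 \cdot 10^{8}$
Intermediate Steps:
$o{\left(G,b \right)} = b^{2}$
$s{\left(M \right)} = 2 M^{2}$ ($s{\left(M \right)} = 2 M M = 2 M^{2}$)
$j = \frac{1}{16}$ ($j = \frac{8}{3 + 125} = \frac{8}{128} = 8 \cdot \frac{1}{128} = \frac{1}{16} \approx 0.0625$)
$\left(-263307 + s{\left(187 \right)}\right) \left(o{\left(-449,-7 \right)} + j \left(-31445\right)\right) = \left(-263307 + 2 \cdot 187^{2}\right) \left(\left(-7\right)^{2} + \frac{1}{16} \left(-31445\right)\right) = \left(-263307 + 2 \cdot 34969\right) \left(49 - \frac{31445}{16}\right) = \left(-263307 + 69938\right) \left(- \frac{30661}{16}\right) = \left(-193369\right) \left(- \frac{30661}{16}\right) = \frac{5928886909}{16}$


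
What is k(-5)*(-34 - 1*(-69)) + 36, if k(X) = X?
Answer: -139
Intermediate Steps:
k(-5)*(-34 - 1*(-69)) + 36 = -5*(-34 - 1*(-69)) + 36 = -5*(-34 + 69) + 36 = -5*35 + 36 = -175 + 36 = -139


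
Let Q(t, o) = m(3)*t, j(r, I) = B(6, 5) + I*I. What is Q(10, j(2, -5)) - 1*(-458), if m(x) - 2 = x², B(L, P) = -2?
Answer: 568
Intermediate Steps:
j(r, I) = -2 + I² (j(r, I) = -2 + I*I = -2 + I²)
m(x) = 2 + x²
Q(t, o) = 11*t (Q(t, o) = (2 + 3²)*t = (2 + 9)*t = 11*t)
Q(10, j(2, -5)) - 1*(-458) = 11*10 - 1*(-458) = 110 + 458 = 568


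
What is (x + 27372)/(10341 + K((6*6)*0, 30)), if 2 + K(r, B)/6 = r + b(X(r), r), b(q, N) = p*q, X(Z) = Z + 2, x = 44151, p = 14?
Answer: 23841/3499 ≈ 6.8137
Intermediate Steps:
X(Z) = 2 + Z
b(q, N) = 14*q
K(r, B) = 156 + 90*r (K(r, B) = -12 + 6*(r + 14*(2 + r)) = -12 + 6*(r + (28 + 14*r)) = -12 + 6*(28 + 15*r) = -12 + (168 + 90*r) = 156 + 90*r)
(x + 27372)/(10341 + K((6*6)*0, 30)) = (44151 + 27372)/(10341 + (156 + 90*((6*6)*0))) = 71523/(10341 + (156 + 90*(36*0))) = 71523/(10341 + (156 + 90*0)) = 71523/(10341 + (156 + 0)) = 71523/(10341 + 156) = 71523/10497 = 71523*(1/10497) = 23841/3499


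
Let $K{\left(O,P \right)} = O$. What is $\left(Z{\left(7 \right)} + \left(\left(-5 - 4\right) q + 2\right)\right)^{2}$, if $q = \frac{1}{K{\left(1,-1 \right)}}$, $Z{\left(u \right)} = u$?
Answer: $0$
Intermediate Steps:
$q = 1$ ($q = 1^{-1} = 1$)
$\left(Z{\left(7 \right)} + \left(\left(-5 - 4\right) q + 2\right)\right)^{2} = \left(7 + \left(\left(-5 - 4\right) 1 + 2\right)\right)^{2} = \left(7 + \left(\left(-9\right) 1 + 2\right)\right)^{2} = \left(7 + \left(-9 + 2\right)\right)^{2} = \left(7 - 7\right)^{2} = 0^{2} = 0$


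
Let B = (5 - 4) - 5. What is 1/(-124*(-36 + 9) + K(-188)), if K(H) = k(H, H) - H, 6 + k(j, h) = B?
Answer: 1/3526 ≈ 0.00028361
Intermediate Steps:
B = -4 (B = 1 - 5 = -4)
k(j, h) = -10 (k(j, h) = -6 - 4 = -10)
K(H) = -10 - H
1/(-124*(-36 + 9) + K(-188)) = 1/(-124*(-36 + 9) + (-10 - 1*(-188))) = 1/(-124*(-27) + (-10 + 188)) = 1/(3348 + 178) = 1/3526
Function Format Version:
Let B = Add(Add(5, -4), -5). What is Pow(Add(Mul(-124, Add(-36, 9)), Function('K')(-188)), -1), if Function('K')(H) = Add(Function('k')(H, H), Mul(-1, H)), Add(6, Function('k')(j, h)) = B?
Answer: Rational(1, 3526) ≈ 0.00028361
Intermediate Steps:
B = -4 (B = Add(1, -5) = -4)
Function('k')(j, h) = -10 (Function('k')(j, h) = Add(-6, -4) = -10)
Function('K')(H) = Add(-10, Mul(-1, H))
Pow(Add(Mul(-124, Add(-36, 9)), Function('K')(-188)), -1) = Pow(Add(Mul(-124, Add(-36, 9)), Add(-10, Mul(-1, -188))), -1) = Pow(Add(Mul(-124, -27), Add(-10, 188)), -1) = Pow(Add(3348, 178), -1) = Pow(3526, -1) = Rational(1, 3526)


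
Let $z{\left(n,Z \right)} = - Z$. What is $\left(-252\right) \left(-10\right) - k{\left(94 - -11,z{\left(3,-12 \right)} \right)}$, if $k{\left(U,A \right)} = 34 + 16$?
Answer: $2470$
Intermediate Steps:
$k{\left(U,A \right)} = 50$
$\left(-252\right) \left(-10\right) - k{\left(94 - -11,z{\left(3,-12 \right)} \right)} = \left(-252\right) \left(-10\right) - 50 = 2520 - 50 = 2470$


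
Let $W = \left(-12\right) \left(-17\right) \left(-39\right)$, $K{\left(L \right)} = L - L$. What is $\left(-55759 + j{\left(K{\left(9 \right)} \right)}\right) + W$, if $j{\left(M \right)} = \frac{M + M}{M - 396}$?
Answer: $-63715$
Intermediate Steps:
$K{\left(L \right)} = 0$
$j{\left(M \right)} = \frac{2 M}{-396 + M}$
$W = -7956$ ($W = 204 \left(-39\right) = -7956$)
$\left(-55759 + j{\left(K{\left(9 \right)} \right)}\right) + W = \left(-55759 + 2 \cdot 0 \frac{1}{-396 + 0}\right) - 7956 = \left(-55759 + 2 \cdot 0 \frac{1}{-396}\right) - 7956 = \left(-55759 + 2 \cdot 0 \left(- \frac{1}{396}\right)\right) - 7956 = \left(-55759 + 0\right) - 7956 = -55759 - 7956 = -63715$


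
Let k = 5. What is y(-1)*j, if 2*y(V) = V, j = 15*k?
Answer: -75/2 ≈ -37.500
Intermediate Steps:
j = 75 (j = 15*5 = 75)
y(V) = V/2
y(-1)*j = ((1/2)*(-1))*75 = -1/2*75 = -75/2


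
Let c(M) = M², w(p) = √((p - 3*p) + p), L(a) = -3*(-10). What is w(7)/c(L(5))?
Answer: I*√7/900 ≈ 0.0029397*I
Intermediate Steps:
L(a) = 30
w(p) = √(-p) (w(p) = √(-2*p + p) = √(-p))
w(7)/c(L(5)) = √(-1*7)/(30²) = √(-7)/900 = (I*√7)*(1/900) = I*√7/900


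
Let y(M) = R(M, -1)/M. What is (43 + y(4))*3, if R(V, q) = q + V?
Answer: 525/4 ≈ 131.25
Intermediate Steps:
R(V, q) = V + q
y(M) = (-1 + M)/M (y(M) = (M - 1)/M = (-1 + M)/M)
(43 + y(4))*3 = (43 + (-1 + 4)/4)*3 = (43 + (¼)*3)*3 = (43 + ¾)*3 = (175/4)*3 = 525/4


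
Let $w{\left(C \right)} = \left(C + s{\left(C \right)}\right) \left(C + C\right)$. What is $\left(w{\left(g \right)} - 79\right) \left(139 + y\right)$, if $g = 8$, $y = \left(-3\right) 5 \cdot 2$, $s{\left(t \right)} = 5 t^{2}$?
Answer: $563421$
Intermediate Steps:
$y = -30$ ($y = \left(-15\right) 2 = -30$)
$w{\left(C \right)} = 2 C \left(C + 5 C^{2}\right)$ ($w{\left(C \right)} = \left(C + 5 C^{2}\right) \left(C + C\right) = \left(C + 5 C^{2}\right) 2 C = 2 C \left(C + 5 C^{2}\right)$)
$\left(w{\left(g \right)} - 79\right) \left(139 + y\right) = \left(8^{2} \left(2 + 10 \cdot 8\right) - 79\right) \left(139 - 30\right) = \left(64 \left(2 + 80\right) - 79\right) 109 = \left(64 \cdot 82 - 79\right) 109 = \left(5248 - 79\right) 109 = 5169 \cdot 109 = 563421$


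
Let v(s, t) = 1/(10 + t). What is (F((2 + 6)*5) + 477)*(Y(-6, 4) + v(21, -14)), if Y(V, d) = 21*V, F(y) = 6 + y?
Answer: -264115/4 ≈ -66029.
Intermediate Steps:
(F((2 + 6)*5) + 477)*(Y(-6, 4) + v(21, -14)) = ((6 + (2 + 6)*5) + 477)*(21*(-6) + 1/(10 - 14)) = ((6 + 8*5) + 477)*(-126 + 1/(-4)) = ((6 + 40) + 477)*(-126 - ¼) = (46 + 477)*(-505/4) = 523*(-505/4) = -264115/4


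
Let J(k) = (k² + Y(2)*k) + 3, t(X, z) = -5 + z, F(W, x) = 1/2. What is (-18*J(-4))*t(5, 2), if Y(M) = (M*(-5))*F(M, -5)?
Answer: 2106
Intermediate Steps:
F(W, x) = ½
Y(M) = -5*M/2 (Y(M) = (M*(-5))*(½) = -5*M*(½) = -5*M/2)
J(k) = 3 + k² - 5*k (J(k) = (k² + (-5/2*2)*k) + 3 = (k² - 5*k) + 3 = 3 + k² - 5*k)
(-18*J(-4))*t(5, 2) = (-18*(3 + (-4)² - 5*(-4)))*(-5 + 2) = -18*(3 + 16 + 20)*(-3) = -18*39*(-3) = -702*(-3) = 2106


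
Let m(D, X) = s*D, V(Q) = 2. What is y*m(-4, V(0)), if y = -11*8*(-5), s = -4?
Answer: 7040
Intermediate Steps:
m(D, X) = -4*D
y = 440 (y = -88*(-5) = 440)
y*m(-4, V(0)) = 440*(-4*(-4)) = 440*16 = 7040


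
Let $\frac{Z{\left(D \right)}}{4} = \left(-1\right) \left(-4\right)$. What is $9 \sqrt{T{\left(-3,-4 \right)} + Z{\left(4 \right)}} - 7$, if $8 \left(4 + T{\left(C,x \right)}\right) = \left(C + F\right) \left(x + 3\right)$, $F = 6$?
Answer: $-7 + \frac{9 \sqrt{186}}{4} \approx 23.686$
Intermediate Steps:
$Z{\left(D \right)} = 16$ ($Z{\left(D \right)} = 4 \left(\left(-1\right) \left(-4\right)\right) = 4 \cdot 4 = 16$)
$T{\left(C,x \right)} = -4 + \frac{\left(3 + x\right) \left(6 + C\right)}{8}$ ($T{\left(C,x \right)} = -4 + \frac{\left(C + 6\right) \left(x + 3\right)}{8} = -4 + \frac{\left(6 + C\right) \left(3 + x\right)}{8} = -4 + \frac{\left(3 + x\right) \left(6 + C\right)}{8}$)
$9 \sqrt{T{\left(-3,-4 \right)} + Z{\left(4 \right)}} - 7 = 9 \sqrt{\left(- \frac{7}{4} + \frac{3}{4} \left(-4\right) + \frac{3}{8} \left(-3\right) + \frac{1}{8} \left(-3\right) \left(-4\right)\right) + 16} - 7 = 9 \sqrt{\left(- \frac{7}{4} - 3 - \frac{9}{8} + \frac{3}{2}\right) + 16} - 7 = 9 \sqrt{- \frac{35}{8} + 16} - 7 = 9 \sqrt{\frac{93}{8}} - 7 = 9 \frac{\sqrt{186}}{4} - 7 = \frac{9 \sqrt{186}}{4} - 7 = -7 + \frac{9 \sqrt{186}}{4}$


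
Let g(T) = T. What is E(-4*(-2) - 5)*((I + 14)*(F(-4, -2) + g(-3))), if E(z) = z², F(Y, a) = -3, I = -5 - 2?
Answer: -378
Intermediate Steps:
I = -7
E(-4*(-2) - 5)*((I + 14)*(F(-4, -2) + g(-3))) = (-4*(-2) - 5)²*((-7 + 14)*(-3 - 3)) = (8 - 5)²*(7*(-6)) = 3²*(-42) = 9*(-42) = -378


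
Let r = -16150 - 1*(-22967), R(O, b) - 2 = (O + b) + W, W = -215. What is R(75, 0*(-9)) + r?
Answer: 6679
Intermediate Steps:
R(O, b) = -213 + O + b (R(O, b) = 2 + ((O + b) - 215) = 2 + (-215 + O + b) = -213 + O + b)
r = 6817 (r = -16150 + 22967 = 6817)
R(75, 0*(-9)) + r = (-213 + 75 + 0*(-9)) + 6817 = (-213 + 75 + 0) + 6817 = -138 + 6817 = 6679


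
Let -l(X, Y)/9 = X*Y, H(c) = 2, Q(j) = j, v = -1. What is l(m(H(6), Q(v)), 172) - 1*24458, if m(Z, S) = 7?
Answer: -35294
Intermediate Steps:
l(X, Y) = -9*X*Y
l(m(H(6), Q(v)), 172) - 1*24458 = -9*7*172 - 1*24458 = -10836 - 24458 = -35294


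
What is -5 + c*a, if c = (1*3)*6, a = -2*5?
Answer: -185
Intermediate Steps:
a = -10
c = 18 (c = 3*6 = 18)
-5 + c*a = -5 + 18*(-10) = -5 - 180 = -185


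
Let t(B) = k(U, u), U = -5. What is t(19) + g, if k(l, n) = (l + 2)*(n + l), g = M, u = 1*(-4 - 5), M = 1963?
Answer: 2005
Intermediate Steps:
u = -9 (u = 1*(-9) = -9)
g = 1963
k(l, n) = (2 + l)*(l + n)
t(B) = 42 (t(B) = (-5)² + 2*(-5) + 2*(-9) - 5*(-9) = 25 - 10 - 18 + 45 = 42)
t(19) + g = 42 + 1963 = 2005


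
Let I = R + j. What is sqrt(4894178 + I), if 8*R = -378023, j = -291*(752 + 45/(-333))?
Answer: sqrt(101374613170)/148 ≈ 2151.3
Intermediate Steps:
j = -8095329/37 (j = -291*(752 + 45*(-1/333)) = -291*(752 - 5/37) = -291*27819/37 = -8095329/37 ≈ -2.1879e+5)
R = -378023/8 (R = (1/8)*(-378023) = -378023/8 ≈ -47253.)
I = -78749483/296 (I = -378023/8 - 8095329/37 = -78749483/296 ≈ -2.6605e+5)
sqrt(4894178 + I) = sqrt(4894178 - 78749483/296) = sqrt(1369927205/296) = sqrt(101374613170)/148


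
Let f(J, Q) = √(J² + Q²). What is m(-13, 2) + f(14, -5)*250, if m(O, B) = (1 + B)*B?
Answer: 6 + 250*√221 ≈ 3722.5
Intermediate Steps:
m(O, B) = B*(1 + B)
m(-13, 2) + f(14, -5)*250 = 2*(1 + 2) + √(14² + (-5)²)*250 = 2*3 + √(196 + 25)*250 = 6 + √221*250 = 6 + 250*√221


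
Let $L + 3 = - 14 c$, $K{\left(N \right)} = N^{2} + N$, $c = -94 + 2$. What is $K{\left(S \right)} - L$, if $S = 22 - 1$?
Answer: $-823$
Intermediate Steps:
$c = -92$
$S = 21$ ($S = 22 - 1 = 21$)
$K{\left(N \right)} = N + N^{2}$
$L = 1285$ ($L = -3 - -1288 = -3 + 1288 = 1285$)
$K{\left(S \right)} - L = 21 \left(1 + 21\right) - 1285 = 21 \cdot 22 - 1285 = 462 - 1285 = -823$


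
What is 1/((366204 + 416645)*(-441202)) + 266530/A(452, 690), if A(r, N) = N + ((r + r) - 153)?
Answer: 8368909813186409/45246685329238 ≈ 184.96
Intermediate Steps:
A(r, N) = -153 + N + 2*r (A(r, N) = N + (2*r - 153) = N + (-153 + 2*r) = -153 + N + 2*r)
1/((366204 + 416645)*(-441202)) + 266530/A(452, 690) = 1/((366204 + 416645)*(-441202)) + 266530/(-153 + 690 + 2*452) = -1/441202/782849 + 266530/(-153 + 690 + 904) = (1/782849)*(-1/441202) + 266530/1441 = -1/345394544498 + 266530*(1/1441) = -1/345394544498 + 24230/131 = 8368909813186409/45246685329238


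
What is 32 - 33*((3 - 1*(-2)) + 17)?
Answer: -694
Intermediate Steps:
32 - 33*((3 - 1*(-2)) + 17) = 32 - 33*((3 + 2) + 17) = 32 - 33*(5 + 17) = 32 - 33*22 = 32 - 726 = -694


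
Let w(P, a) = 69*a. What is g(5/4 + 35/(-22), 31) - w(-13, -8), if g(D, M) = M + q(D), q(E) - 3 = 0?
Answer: 586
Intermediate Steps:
q(E) = 3 (q(E) = 3 + 0 = 3)
g(D, M) = 3 + M (g(D, M) = M + 3 = 3 + M)
g(5/4 + 35/(-22), 31) - w(-13, -8) = (3 + 31) - 69*(-8) = 34 - 1*(-552) = 34 + 552 = 586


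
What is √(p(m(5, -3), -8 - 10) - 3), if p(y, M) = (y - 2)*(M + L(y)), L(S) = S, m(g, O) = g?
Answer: I*√42 ≈ 6.4807*I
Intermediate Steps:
p(y, M) = (-2 + y)*(M + y) (p(y, M) = (y - 2)*(M + y) = (-2 + y)*(M + y))
√(p(m(5, -3), -8 - 10) - 3) = √((5² - 2*(-8 - 10) - 2*5 + (-8 - 10)*5) - 3) = √((25 - 2*(-18) - 10 - 18*5) - 3) = √((25 + 36 - 10 - 90) - 3) = √(-39 - 3) = √(-42) = I*√42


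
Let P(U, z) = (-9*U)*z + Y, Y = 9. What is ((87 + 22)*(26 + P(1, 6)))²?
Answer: 4289041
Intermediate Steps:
P(U, z) = 9 - 9*U*z (P(U, z) = (-9*U)*z + 9 = -9*U*z + 9 = 9 - 9*U*z)
((87 + 22)*(26 + P(1, 6)))² = ((87 + 22)*(26 + (9 - 9*1*6)))² = (109*(26 + (9 - 54)))² = (109*(26 - 45))² = (109*(-19))² = (-2071)² = 4289041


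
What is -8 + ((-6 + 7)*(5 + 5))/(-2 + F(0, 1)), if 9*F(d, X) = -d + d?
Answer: -13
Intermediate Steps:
F(d, X) = 0 (F(d, X) = (-d + d)/9 = (1/9)*0 = 0)
-8 + ((-6 + 7)*(5 + 5))/(-2 + F(0, 1)) = -8 + ((-6 + 7)*(5 + 5))/(-2 + 0) = -8 + (1*10)/(-2) = -8 - 1/2*10 = -8 - 5 = -13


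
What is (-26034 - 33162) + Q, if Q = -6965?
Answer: -66161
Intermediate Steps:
(-26034 - 33162) + Q = (-26034 - 33162) - 6965 = -59196 - 6965 = -66161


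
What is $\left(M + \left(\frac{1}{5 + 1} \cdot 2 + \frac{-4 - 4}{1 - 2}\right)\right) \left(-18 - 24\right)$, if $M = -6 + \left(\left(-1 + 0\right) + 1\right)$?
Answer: $-98$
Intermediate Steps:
$M = -6$ ($M = -6 + \left(-1 + 1\right) = -6 + 0 = -6$)
$\left(M + \left(\frac{1}{5 + 1} \cdot 2 + \frac{-4 - 4}{1 - 2}\right)\right) \left(-18 - 24\right) = \left(-6 + \left(\frac{1}{5 + 1} \cdot 2 + \frac{-4 - 4}{1 - 2}\right)\right) \left(-18 - 24\right) = \left(-6 + \left(\frac{1}{6} \cdot 2 - \frac{8}{-1}\right)\right) \left(-42\right) = \left(-6 + \left(\frac{1}{6} \cdot 2 - -8\right)\right) \left(-42\right) = \left(-6 + \left(\frac{1}{3} + 8\right)\right) \left(-42\right) = \left(-6 + \frac{25}{3}\right) \left(-42\right) = \frac{7}{3} \left(-42\right) = -98$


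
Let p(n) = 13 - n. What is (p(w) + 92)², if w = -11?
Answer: 13456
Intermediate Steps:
(p(w) + 92)² = ((13 - 1*(-11)) + 92)² = ((13 + 11) + 92)² = (24 + 92)² = 116² = 13456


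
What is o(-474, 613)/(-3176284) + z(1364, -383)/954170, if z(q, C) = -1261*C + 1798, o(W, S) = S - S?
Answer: 484761/954170 ≈ 0.50804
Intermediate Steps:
o(W, S) = 0
z(q, C) = 1798 - 1261*C
o(-474, 613)/(-3176284) + z(1364, -383)/954170 = 0/(-3176284) + (1798 - 1261*(-383))/954170 = 0*(-1/3176284) + (1798 + 482963)*(1/954170) = 0 + 484761*(1/954170) = 0 + 484761/954170 = 484761/954170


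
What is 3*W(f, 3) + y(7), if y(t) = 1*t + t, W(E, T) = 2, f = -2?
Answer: 20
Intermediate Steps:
y(t) = 2*t (y(t) = t + t = 2*t)
3*W(f, 3) + y(7) = 3*2 + 2*7 = 6 + 14 = 20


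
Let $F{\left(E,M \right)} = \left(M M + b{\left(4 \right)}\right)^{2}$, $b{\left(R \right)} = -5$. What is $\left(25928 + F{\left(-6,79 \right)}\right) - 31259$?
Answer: $38882365$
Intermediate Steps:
$F{\left(E,M \right)} = \left(-5 + M^{2}\right)^{2}$ ($F{\left(E,M \right)} = \left(M M - 5\right)^{2} = \left(M^{2} - 5\right)^{2} = \left(-5 + M^{2}\right)^{2}$)
$\left(25928 + F{\left(-6,79 \right)}\right) - 31259 = \left(25928 + \left(-5 + 79^{2}\right)^{2}\right) - 31259 = \left(25928 + \left(-5 + 6241\right)^{2}\right) - 31259 = \left(25928 + 6236^{2}\right) - 31259 = \left(25928 + 38887696\right) - 31259 = 38913624 - 31259 = 38882365$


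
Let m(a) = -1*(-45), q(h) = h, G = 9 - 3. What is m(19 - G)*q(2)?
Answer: 90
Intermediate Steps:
G = 6
m(a) = 45
m(19 - G)*q(2) = 45*2 = 90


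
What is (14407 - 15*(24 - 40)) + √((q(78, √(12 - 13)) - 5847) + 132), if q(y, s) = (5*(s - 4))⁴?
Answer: 14647 + √(94910 - 150000*I) ≈ 15016.0 - 203.22*I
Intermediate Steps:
q(y, s) = (-20 + 5*s)⁴ (q(y, s) = (5*(-4 + s))⁴ = (-20 + 5*s)⁴)
(14407 - 15*(24 - 40)) + √((q(78, √(12 - 13)) - 5847) + 132) = (14407 - 15*(24 - 40)) + √((625*(-4 + √(12 - 13))⁴ - 5847) + 132) = (14407 - 15*(-16)) + √((625*(-4 + √(-1))⁴ - 5847) + 132) = (14407 + 240) + √((625*(-4 + I)⁴ - 5847) + 132) = 14647 + √((-5847 + 625*(-4 + I)⁴) + 132) = 14647 + √(-5715 + 625*(-4 + I)⁴)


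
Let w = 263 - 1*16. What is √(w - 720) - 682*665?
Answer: -453530 + I*√473 ≈ -4.5353e+5 + 21.749*I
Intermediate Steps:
w = 247 (w = 263 - 16 = 247)
√(w - 720) - 682*665 = √(247 - 720) - 682*665 = √(-473) - 453530 = I*√473 - 453530 = -453530 + I*√473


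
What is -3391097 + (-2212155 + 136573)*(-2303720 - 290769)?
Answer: 5385071276501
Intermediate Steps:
-3391097 + (-2212155 + 136573)*(-2303720 - 290769) = -3391097 - 2075582*(-2594489) = -3391097 + 5385074667598 = 5385071276501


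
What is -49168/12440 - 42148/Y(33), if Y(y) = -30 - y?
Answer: 65152942/97965 ≈ 665.06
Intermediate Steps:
-49168/12440 - 42148/Y(33) = -49168/12440 - 42148/(-30 - 1*33) = -49168*1/12440 - 42148/(-30 - 33) = -6146/1555 - 42148/(-63) = -6146/1555 - 42148*(-1/63) = -6146/1555 + 42148/63 = 65152942/97965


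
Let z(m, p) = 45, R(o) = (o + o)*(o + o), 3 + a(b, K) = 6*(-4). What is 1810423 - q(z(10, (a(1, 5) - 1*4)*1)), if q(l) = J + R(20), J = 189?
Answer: 1808634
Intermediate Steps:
a(b, K) = -27 (a(b, K) = -3 + 6*(-4) = -3 - 24 = -27)
R(o) = 4*o² (R(o) = (2*o)*(2*o) = 4*o²)
q(l) = 1789 (q(l) = 189 + 4*20² = 189 + 4*400 = 189 + 1600 = 1789)
1810423 - q(z(10, (a(1, 5) - 1*4)*1)) = 1810423 - 1*1789 = 1810423 - 1789 = 1808634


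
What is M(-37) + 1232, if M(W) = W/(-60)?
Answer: 73957/60 ≈ 1232.6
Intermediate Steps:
M(W) = -W/60 (M(W) = W*(-1/60) = -W/60)
M(-37) + 1232 = -1/60*(-37) + 1232 = 37/60 + 1232 = 73957/60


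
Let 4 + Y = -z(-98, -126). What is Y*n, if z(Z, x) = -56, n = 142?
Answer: 7384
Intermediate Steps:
Y = 52 (Y = -4 - 1*(-56) = -4 + 56 = 52)
Y*n = 52*142 = 7384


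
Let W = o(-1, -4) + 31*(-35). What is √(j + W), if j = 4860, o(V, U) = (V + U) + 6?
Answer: 8*√59 ≈ 61.449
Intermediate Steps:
o(V, U) = 6 + U + V (o(V, U) = (U + V) + 6 = 6 + U + V)
W = -1084 (W = (6 - 4 - 1) + 31*(-35) = 1 - 1085 = -1084)
√(j + W) = √(4860 - 1084) = √3776 = 8*√59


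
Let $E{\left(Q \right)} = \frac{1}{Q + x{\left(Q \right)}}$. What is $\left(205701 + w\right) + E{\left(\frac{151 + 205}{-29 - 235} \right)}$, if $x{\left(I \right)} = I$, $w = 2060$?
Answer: $\frac{18490696}{89} \approx 2.0776 \cdot 10^{5}$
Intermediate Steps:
$E{\left(Q \right)} = \frac{1}{2 Q}$ ($E{\left(Q \right)} = \frac{1}{Q + Q} = \frac{1}{2 Q}$)
$\left(205701 + w\right) + E{\left(\frac{151 + 205}{-29 - 235} \right)} = \left(205701 + 2060\right) + \frac{1}{2 \frac{151 + 205}{-29 - 235}} = 207761 + \frac{1}{2 \frac{356}{-264}} = 207761 + \frac{1}{2 \cdot 356 \left(- \frac{1}{264}\right)} = 207761 + \frac{1}{2 \left(- \frac{89}{66}\right)} = 207761 + \frac{1}{2} \left(- \frac{66}{89}\right) = 207761 - \frac{33}{89} = \frac{18490696}{89}$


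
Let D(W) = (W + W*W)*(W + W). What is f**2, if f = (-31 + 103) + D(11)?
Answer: 8856576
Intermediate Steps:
D(W) = 2*W*(W + W**2) (D(W) = (W + W**2)*(2*W) = 2*W*(W + W**2))
f = 2976 (f = (-31 + 103) + 2*11**2*(1 + 11) = 72 + 2*121*12 = 72 + 2904 = 2976)
f**2 = 2976**2 = 8856576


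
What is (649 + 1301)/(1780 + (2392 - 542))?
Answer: 65/121 ≈ 0.53719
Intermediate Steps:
(649 + 1301)/(1780 + (2392 - 542)) = 1950/(1780 + 1850) = 1950/3630 = 1950*(1/3630) = 65/121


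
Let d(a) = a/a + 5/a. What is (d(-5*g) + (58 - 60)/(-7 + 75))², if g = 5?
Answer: 17161/28900 ≈ 0.59381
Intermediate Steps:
d(a) = 1 + 5/a
(d(-5*g) + (58 - 60)/(-7 + 75))² = ((5 - 5*5)/((-5*5)) + (58 - 60)/(-7 + 75))² = ((5 - 25)/(-25) - 2/68)² = (-1/25*(-20) - 2*1/68)² = (⅘ - 1/34)² = (131/170)² = 17161/28900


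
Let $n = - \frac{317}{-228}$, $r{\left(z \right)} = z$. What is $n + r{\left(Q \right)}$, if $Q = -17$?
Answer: $- \frac{3559}{228} \approx -15.61$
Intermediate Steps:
$n = \frac{317}{228}$ ($n = \left(-317\right) \left(- \frac{1}{228}\right) = \frac{317}{228} \approx 1.3904$)
$n + r{\left(Q \right)} = \frac{317}{228} - 17 = - \frac{3559}{228}$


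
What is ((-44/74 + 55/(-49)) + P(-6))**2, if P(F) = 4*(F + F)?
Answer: 8124678769/3286969 ≈ 2471.8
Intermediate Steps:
P(F) = 8*F (P(F) = 4*(2*F) = 8*F)
((-44/74 + 55/(-49)) + P(-6))**2 = ((-44/74 + 55/(-49)) + 8*(-6))**2 = ((-44*1/74 + 55*(-1/49)) - 48)**2 = ((-22/37 - 55/49) - 48)**2 = (-3113/1813 - 48)**2 = (-90137/1813)**2 = 8124678769/3286969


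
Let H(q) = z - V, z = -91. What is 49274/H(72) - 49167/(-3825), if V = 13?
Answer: -10186649/22100 ≈ -460.93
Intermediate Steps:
H(q) = -104 (H(q) = -91 - 1*13 = -91 - 13 = -104)
49274/H(72) - 49167/(-3825) = 49274/(-104) - 49167/(-3825) = 49274*(-1/104) - 49167*(-1/3825) = -24637/52 + 5463/425 = -10186649/22100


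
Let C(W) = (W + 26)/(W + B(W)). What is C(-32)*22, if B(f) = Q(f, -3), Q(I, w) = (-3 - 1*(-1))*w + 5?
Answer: 44/7 ≈ 6.2857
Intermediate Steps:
Q(I, w) = 5 - 2*w (Q(I, w) = (-3 + 1)*w + 5 = -2*w + 5 = 5 - 2*w)
B(f) = 11 (B(f) = 5 - 2*(-3) = 5 + 6 = 11)
C(W) = (26 + W)/(11 + W) (C(W) = (W + 26)/(W + 11) = (26 + W)/(11 + W))
C(-32)*22 = ((26 - 32)/(11 - 32))*22 = (-6/(-21))*22 = -1/21*(-6)*22 = (2/7)*22 = 44/7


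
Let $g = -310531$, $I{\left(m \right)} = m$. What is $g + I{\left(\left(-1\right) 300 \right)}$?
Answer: $-310831$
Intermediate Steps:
$g + I{\left(\left(-1\right) 300 \right)} = -310531 - 300 = -310831$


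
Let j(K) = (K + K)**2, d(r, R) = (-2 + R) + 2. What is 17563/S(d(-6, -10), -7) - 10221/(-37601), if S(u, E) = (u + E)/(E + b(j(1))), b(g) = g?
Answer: 1981332846/639217 ≈ 3099.6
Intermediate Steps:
d(r, R) = R
j(K) = 4*K**2 (j(K) = (2*K)**2 = 4*K**2)
S(u, E) = (E + u)/(4 + E) (S(u, E) = (u + E)/(E + 4*1**2) = (E + u)/(E + 4*1) = (E + u)/(E + 4) = (E + u)/(4 + E))
17563/S(d(-6, -10), -7) - 10221/(-37601) = 17563/(((-7 - 10)/(4 - 7))) - 10221/(-37601) = 17563/((-17/(-3))) - 10221*(-1/37601) = 17563/((-1/3*(-17))) + 10221/37601 = 17563/(17/3) + 10221/37601 = 17563*(3/17) + 10221/37601 = 52689/17 + 10221/37601 = 1981332846/639217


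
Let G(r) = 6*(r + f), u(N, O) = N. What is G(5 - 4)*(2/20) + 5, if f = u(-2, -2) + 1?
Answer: 5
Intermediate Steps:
f = -1 (f = -2 + 1 = -1)
G(r) = -6 + 6*r (G(r) = 6*(r - 1) = 6*(-1 + r) = -6 + 6*r)
G(5 - 4)*(2/20) + 5 = (-6 + 6*(5 - 4))*(2/20) + 5 = (-6 + 6*1)*(2*(1/20)) + 5 = (-6 + 6)*(⅒) + 5 = 0*(⅒) + 5 = 0 + 5 = 5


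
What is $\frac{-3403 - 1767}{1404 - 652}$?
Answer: $- \frac{55}{8} \approx -6.875$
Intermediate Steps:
$\frac{-3403 - 1767}{1404 - 652} = - \frac{5170}{752} = \left(-5170\right) \frac{1}{752} = - \frac{55}{8}$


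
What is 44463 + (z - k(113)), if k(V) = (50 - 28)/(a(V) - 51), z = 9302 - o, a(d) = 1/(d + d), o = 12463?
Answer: 476010522/11525 ≈ 41302.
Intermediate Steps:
a(d) = 1/(2*d)
z = -3161 (z = 9302 - 1*12463 = 9302 - 12463 = -3161)
k(V) = 22/(-51 + 1/(2*V)) (k(V) = (50 - 28)/(1/(2*V) - 51) = 22/(-51 + 1/(2*V)))
44463 + (z - k(113)) = 44463 + (-3161 - (-44)*113/(-1 + 102*113)) = 44463 + (-3161 - (-44)*113/(-1 + 11526)) = 44463 + (-3161 - (-44)*113/11525) = 44463 + (-3161 - 1*(-4972/11525)) = 44463 + (-3161 + 4972/11525) = 44463 - 36425553/11525 = 476010522/11525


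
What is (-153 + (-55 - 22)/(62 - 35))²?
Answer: 17707264/729 ≈ 24290.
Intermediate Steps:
(-153 + (-55 - 22)/(62 - 35))² = (-153 - 77/27)² = (-4208/27)² = 17707264/729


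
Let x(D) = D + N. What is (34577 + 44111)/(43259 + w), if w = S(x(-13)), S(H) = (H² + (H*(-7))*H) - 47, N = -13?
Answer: 19672/9789 ≈ 2.0096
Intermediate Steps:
x(D) = -13 + D (x(D) = D - 13 = -13 + D)
S(H) = -47 - 6*H² (S(H) = (H² + (-7*H)*H) - 47 = (H² - 7*H²) - 47 = -6*H² - 47 = -47 - 6*H²)
w = -4103 (w = -47 - 6*(-13 - 13)² = -47 - 6*(-26)² = -47 - 6*676 = -47 - 4056 = -4103)
(34577 + 44111)/(43259 + w) = (34577 + 44111)/(43259 - 4103) = 78688/39156 = 78688*(1/39156) = 19672/9789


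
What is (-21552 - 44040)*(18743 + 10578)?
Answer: -1923223032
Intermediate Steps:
(-21552 - 44040)*(18743 + 10578) = -65592*29321 = -1923223032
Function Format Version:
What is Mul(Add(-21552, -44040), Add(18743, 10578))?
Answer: -1923223032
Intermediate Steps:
Mul(Add(-21552, -44040), Add(18743, 10578)) = Mul(-65592, 29321) = -1923223032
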